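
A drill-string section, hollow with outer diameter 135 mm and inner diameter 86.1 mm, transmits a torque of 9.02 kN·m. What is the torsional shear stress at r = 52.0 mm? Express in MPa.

J = π(d_o⁴ − d_i⁴)/32 = π(0.135⁴ − 0.0861⁴)/32 = 2.721×10^-5 m⁴.
Shear stress varies linearly with radius: τ = T·r/J = 9020 × 0.0520 / 2.721×10^-5 = 1.724×10^7 Pa.

17.2 MPa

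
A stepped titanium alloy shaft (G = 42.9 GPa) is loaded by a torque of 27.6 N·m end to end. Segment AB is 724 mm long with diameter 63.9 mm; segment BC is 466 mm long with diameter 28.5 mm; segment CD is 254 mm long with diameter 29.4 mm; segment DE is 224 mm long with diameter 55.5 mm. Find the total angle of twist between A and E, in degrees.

J_AB = π(0.0639)⁴/32 = 1.64×10^-6 m⁴; J_BC = π(0.0285)⁴/32 = 6.48×10^-8 m⁴; J_CD = π(0.0294)⁴/32 = 7.33×10^-8 m⁴; J_DE = π(0.0555)⁴/32 = 9.31×10^-7 m⁴.
θ = (T/G)·Σ L_i/J_i = (27.60/42.9×10⁹)·(0.724/1.64×10^-6 + 0.466/6.48×10^-8 + 0.254/7.33×10^-8 + 0.224/9.31×10^-7) = 7.296×10^-3 rad.

0.418°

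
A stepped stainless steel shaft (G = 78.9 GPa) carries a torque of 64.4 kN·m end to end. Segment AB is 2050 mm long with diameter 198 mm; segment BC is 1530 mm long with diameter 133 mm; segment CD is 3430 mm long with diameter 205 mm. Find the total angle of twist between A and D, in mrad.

J_AB = π(0.198)⁴/32 = 1.51×10^-4 m⁴; J_BC = π(0.133)⁴/32 = 3.07×10^-5 m⁴; J_CD = π(0.205)⁴/32 = 1.73×10^-4 m⁴.
θ = (T/G)·Σ L_i/J_i = (64400/78.9×10⁹)·(2.05/1.51×10^-4 + 1.53/3.07×10^-5 + 3.43/1.73×10^-4) = 0.06789 rad.

67.9 mrad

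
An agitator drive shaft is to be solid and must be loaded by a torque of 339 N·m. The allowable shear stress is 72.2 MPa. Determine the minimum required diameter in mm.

28.8 mm

For a solid shaft τ_max = 16T/(πd³), so d = (16T/(π τ_allow))^(1/3) = (16·339.0/(π·7.22×10^7))^(1/3) = 0.02881 m.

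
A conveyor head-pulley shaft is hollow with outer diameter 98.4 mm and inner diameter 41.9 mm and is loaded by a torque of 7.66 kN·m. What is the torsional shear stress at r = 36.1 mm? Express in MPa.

31.1 MPa

J = π(d_o⁴ − d_i⁴)/32 = π(0.0984⁴ − 0.0419⁴)/32 = 8.901×10^-6 m⁴.
Shear stress varies linearly with radius: τ = T·r/J = 7660 × 0.0361 / 8.901×10^-6 = 3.107×10^7 Pa.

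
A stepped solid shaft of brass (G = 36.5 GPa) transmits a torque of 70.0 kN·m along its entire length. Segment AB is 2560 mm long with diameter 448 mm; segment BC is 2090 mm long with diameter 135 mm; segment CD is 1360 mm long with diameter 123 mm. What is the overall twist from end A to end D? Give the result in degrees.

13.8°

J_AB = π(0.448)⁴/32 = 3.95×10^-3 m⁴; J_BC = π(0.135)⁴/32 = 3.26×10^-5 m⁴; J_CD = π(0.123)⁴/32 = 2.25×10^-5 m⁴.
θ = (T/G)·Σ L_i/J_i = (70000/36.5×10⁹)·(2.56/3.95×10^-3 + 2.09/3.26×10^-5 + 1.36/2.25×10^-5) = 0.2402 rad.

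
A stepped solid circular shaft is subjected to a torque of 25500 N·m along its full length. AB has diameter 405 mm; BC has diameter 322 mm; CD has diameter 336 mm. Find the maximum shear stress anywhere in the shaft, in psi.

564 psi

Under the same torque, τ_max = 16T/(πd³) is largest where d is smallest — segment BC (d = 322 mm).
τ_max = 16·25500/(π·(0.322)³) = 3.890×10^6 Pa.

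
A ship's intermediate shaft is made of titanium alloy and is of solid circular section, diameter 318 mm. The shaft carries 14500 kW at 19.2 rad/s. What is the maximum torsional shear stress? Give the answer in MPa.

120 MPa

ω = 19.2 rad/s, so T = P/ω = 14500×10³ / 19.20 = 755200 N·m.
J = πd⁴/32 = π(0.318)⁴/32 = 1.004×10^-3 m⁴.
τ_max = T·r/J = 755200 × 0.159 / 1.004×10^-3 = 1.196×10^8 Pa.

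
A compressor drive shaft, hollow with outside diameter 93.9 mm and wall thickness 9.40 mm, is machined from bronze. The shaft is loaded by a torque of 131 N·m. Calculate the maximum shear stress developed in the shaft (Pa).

1.36e6 Pa

J = π(d_o⁴ − d_i⁴)/32 = π(0.0939⁴ − 0.0751⁴)/32 = 4.510×10^-6 m⁴.
τ_max = T·r/J = 131.0 × 0.0470 / 4.510×10^-6 = 1.364×10^6 Pa.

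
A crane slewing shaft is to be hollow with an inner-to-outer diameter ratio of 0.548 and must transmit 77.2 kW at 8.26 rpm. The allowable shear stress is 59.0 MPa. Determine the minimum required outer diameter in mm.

ω = 2π·8.26/60 = 0.8650 rad/s, so T = P/ω = 77.2×10³ / 0.8650 = 89250 N·m.
For a hollow shaft with d_i/d_o = 0.548: τ_max = 16T/(π d_o³ (1−k⁴)), so d_o = [16T/(π τ_allow (1−k⁴))]^(1/3) = [16·89250/(π·5.90×10^7·0.9098)]^(1/3) = 0.2038 m.

204 mm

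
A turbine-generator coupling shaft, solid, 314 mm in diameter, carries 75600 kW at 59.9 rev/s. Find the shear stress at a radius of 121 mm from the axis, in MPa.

25.5 MPa

ω = 2π·59.9 = 376.4 rad/s, so T = P/ω = 75600×10³ / 376.4 = 200900 N·m.
J = πd⁴/32 = π(0.314)⁴/32 = 9.544×10^-4 m⁴.
Shear stress varies linearly with radius: τ = T·r/J = 200900 × 0.121 / 9.544×10^-4 = 2.547×10^7 Pa.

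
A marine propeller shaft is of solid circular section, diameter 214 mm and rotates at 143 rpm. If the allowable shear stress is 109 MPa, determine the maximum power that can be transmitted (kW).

3140 kW

J = πd⁴/32 = π(0.214)⁴/32 = 2.059×10^-4 m⁴.
T_max = τ_allow·J/r = 1.09×10^8 × 2.059×10^-4 / 0.107 = 209700 N·m.
ω = 2π·143/60 = 14.97 rad/s, so P_max = T_max·ω = 3.141×10^6 W.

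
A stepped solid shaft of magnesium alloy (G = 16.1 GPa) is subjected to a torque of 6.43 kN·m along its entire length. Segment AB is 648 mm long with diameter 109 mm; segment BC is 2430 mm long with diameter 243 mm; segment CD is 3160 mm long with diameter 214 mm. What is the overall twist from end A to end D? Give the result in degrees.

1.58°

J_AB = π(0.109)⁴/32 = 1.39×10^-5 m⁴; J_BC = π(0.243)⁴/32 = 3.42×10^-4 m⁴; J_CD = π(0.214)⁴/32 = 2.06×10^-4 m⁴.
θ = (T/G)·Σ L_i/J_i = (6430/16.1×10⁹)·(0.648/1.39×10^-5 + 2.43/3.42×10^-4 + 3.16/2.06×10^-4) = 0.02764 rad.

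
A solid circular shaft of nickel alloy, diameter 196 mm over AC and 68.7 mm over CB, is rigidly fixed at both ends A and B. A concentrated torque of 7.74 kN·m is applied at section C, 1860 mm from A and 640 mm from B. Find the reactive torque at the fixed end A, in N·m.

7410 N·m

Compatibility: T_A·a/J_AC = T_B·b/J_CB with T_A + T_B = T₀.
J_AC = 1.45×10^-4 m⁴, J_CB = 2.19×10^-6 m⁴, so T_A = T₀·(J_AC/a)/((J_AC/a)+(J_CB/b)) = 7415 N·m, T_B = 325.3 N·m.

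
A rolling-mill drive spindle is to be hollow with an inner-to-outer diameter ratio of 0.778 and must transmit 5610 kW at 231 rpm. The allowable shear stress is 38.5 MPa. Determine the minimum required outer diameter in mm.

ω = 2π·231/60 = 24.19 rad/s, so T = P/ω = 5610×10³ / 24.19 = 231900 N·m.
For a hollow shaft with d_i/d_o = 0.778: τ_max = 16T/(π d_o³ (1−k⁴)), so d_o = [16T/(π τ_allow (1−k⁴))]^(1/3) = [16·231900/(π·3.85×10^7·0.6336)]^(1/3) = 0.3645 m.

364 mm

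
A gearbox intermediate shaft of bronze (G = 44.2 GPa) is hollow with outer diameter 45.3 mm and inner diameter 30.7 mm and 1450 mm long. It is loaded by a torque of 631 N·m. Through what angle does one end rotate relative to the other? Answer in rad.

J = π(d_o⁴ − d_i⁴)/32 = π(0.0453⁴ − 0.0307⁴)/32 = 3.262×10^-7 m⁴.
θ = T·L/(G·J) = 631.0 × 1.45 / (44.2×10⁹ × 3.262×10^-7) = 0.06346 rad.

0.0635 rad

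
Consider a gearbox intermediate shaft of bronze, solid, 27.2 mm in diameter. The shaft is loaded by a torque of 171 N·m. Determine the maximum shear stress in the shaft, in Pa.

4.33e7 Pa

J = πd⁴/32 = π(0.0272)⁴/32 = 5.374×10^-8 m⁴.
τ_max = T·r/J = 171.0 × 0.0136 / 5.374×10^-8 = 4.328×10^7 Pa.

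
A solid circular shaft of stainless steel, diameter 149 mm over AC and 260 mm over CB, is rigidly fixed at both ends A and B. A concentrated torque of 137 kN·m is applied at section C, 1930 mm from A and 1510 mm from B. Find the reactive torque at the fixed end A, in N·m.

Compatibility: T_A·a/J_AC = T_B·b/J_CB with T_A + T_B = T₀.
J_AC = 4.84×10^-5 m⁴, J_CB = 4.49×10^-4 m⁴, so T_A = T₀·(J_AC/a)/((J_AC/a)+(J_CB/b)) = 10660 N·m, T_B = 126300 N·m.

10700 N·m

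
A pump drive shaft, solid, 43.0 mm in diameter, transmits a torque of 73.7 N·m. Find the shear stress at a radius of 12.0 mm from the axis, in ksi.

J = πd⁴/32 = π(0.0430)⁴/32 = 3.356×10^-7 m⁴.
Shear stress varies linearly with radius: τ = T·r/J = 73.70 × 0.0120 / 3.356×10^-7 = 2.635×10^6 Pa.

0.382 ksi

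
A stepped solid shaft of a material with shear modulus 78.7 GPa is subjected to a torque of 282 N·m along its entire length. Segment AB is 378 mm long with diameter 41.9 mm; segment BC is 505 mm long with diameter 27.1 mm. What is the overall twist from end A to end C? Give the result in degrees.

J_AB = π(0.0419)⁴/32 = 3.03×10^-7 m⁴; J_BC = π(0.0271)⁴/32 = 5.30×10^-8 m⁴.
θ = (T/G)·Σ L_i/J_i = (282.0/78.7×10⁹)·(0.378/3.03×10^-7 + 0.505/5.30×10^-8) = 0.03865 rad.

2.21°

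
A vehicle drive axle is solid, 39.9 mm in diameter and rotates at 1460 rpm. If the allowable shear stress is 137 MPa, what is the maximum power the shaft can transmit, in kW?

J = πd⁴/32 = π(0.0399)⁴/32 = 2.488×10^-7 m⁴.
T_max = τ_allow·J/r = 1.37×10^8 × 2.488×10^-7 / 0.0199 = 1709 N·m.
ω = 2π·1460/60 = 152.9 rad/s, so P_max = T_max·ω = 2.612×10^5 W.

261 kW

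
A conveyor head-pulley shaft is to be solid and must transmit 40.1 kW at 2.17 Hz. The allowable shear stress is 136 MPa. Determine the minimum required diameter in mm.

47.9 mm

ω = 2π·2.17 = 13.63 rad/s, so T = P/ω = 40.1×10³ / 13.63 = 2941 N·m.
For a solid shaft τ_max = 16T/(πd³), so d = (16T/(π τ_allow))^(1/3) = (16·2941/(π·1.36×10^8))^(1/3) = 0.04793 m.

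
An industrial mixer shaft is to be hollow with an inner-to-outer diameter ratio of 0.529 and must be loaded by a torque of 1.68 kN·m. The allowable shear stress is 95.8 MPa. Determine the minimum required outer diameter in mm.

For a hollow shaft with d_i/d_o = 0.529: τ_max = 16T/(π d_o³ (1−k⁴)), so d_o = [16T/(π τ_allow (1−k⁴))]^(1/3) = [16·1680/(π·9.58×10^7·0.9217)]^(1/3) = 0.04593 m.

45.9 mm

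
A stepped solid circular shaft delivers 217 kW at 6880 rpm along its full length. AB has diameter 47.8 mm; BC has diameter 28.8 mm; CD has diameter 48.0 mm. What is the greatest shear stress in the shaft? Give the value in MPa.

ω = 2π·6880/60 = 720.5 rad/s, so T = P/ω = 217×10³ / 720.5 = 301.2 N·m.
Under the same torque, τ_max = 16T/(πd³) is largest where d is smallest — segment BC (d = 28.8 mm).
τ_max = 16·301.2/(π·(0.0288)³) = 6.421×10^7 Pa.

64.2 MPa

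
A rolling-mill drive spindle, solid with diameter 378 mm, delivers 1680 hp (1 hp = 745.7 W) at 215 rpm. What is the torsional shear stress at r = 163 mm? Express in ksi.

0.656 ksi

ω = 2π·215/60 = 22.51 rad/s, so T = P/ω = 1680×745.7 / 22.51 = 55640 N·m.
J = πd⁴/32 = π(0.378)⁴/32 = 2.004×10^-3 m⁴.
Shear stress varies linearly with radius: τ = T·r/J = 55640 × 0.163 / 2.004×10^-3 = 4.525×10^6 Pa.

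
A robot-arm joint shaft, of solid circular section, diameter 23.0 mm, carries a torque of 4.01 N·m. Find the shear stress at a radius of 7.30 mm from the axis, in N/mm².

J = πd⁴/32 = π(0.0230)⁴/32 = 2.747×10^-8 m⁴.
Shear stress varies linearly with radius: τ = T·r/J = 4.010 × 0.00730 / 2.747×10^-8 = 1.066×10^6 Pa.

1.07 N/mm²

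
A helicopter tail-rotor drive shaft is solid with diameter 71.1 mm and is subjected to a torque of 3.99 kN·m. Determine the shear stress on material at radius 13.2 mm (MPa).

J = πd⁴/32 = π(0.0711)⁴/32 = 2.509×10^-6 m⁴.
Shear stress varies linearly with radius: τ = T·r/J = 3990 × 0.0132 / 2.509×10^-6 = 2.099×10^7 Pa.

21.0 MPa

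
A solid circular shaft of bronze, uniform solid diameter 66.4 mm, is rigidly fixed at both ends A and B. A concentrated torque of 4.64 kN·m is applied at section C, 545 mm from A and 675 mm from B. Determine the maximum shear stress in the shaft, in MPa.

44.7 MPa

With uniform GJ and both ends fixed, compatibility θ_AC = θ_CB gives T_A·a = T_B·b, together with T_A + T_B = T₀.
T_A = T₀·b/(a+b) = 4640·675/1220 = 2567 N·m; T_B = 2073 N·m.
τ in each portion: τ_AC = 4.47×10^7 Pa, τ_CB = 3.61×10^7 Pa; maximum is in AC.
τ_max = T_AC·r/J = 2567·0.0332/1.91×10^-6 = 4.466×10^7 Pa.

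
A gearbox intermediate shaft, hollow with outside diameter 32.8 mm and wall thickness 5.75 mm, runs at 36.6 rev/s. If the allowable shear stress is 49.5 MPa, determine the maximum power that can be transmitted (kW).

J = π(d_o⁴ − d_i⁴)/32 = π(0.0328⁴ − 0.0213⁴)/32 = 9.342×10^-8 m⁴.
T_max = τ_allow·J/r = 4.95×10^7 × 9.342×10^-8 / 0.0164 = 282.0 N·m.
ω = 2π·36.6 = 230.0 rad/s, so P_max = T_max·ω = 6.484×10^4 W.

64.8 kW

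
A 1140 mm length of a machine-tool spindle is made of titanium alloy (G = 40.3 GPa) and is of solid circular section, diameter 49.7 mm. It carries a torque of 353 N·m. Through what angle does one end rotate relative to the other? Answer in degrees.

0.955°

J = πd⁴/32 = π(0.0497)⁴/32 = 5.990×10^-7 m⁴.
θ = T·L/(G·J) = 353.0 × 1.14 / (40.3×10⁹ × 5.990×10^-7) = 0.01667 rad.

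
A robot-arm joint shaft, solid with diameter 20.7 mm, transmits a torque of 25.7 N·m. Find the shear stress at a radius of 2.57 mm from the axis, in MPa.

3.66 MPa

J = πd⁴/32 = π(0.0207)⁴/32 = 1.803×10^-8 m⁴.
Shear stress varies linearly with radius: τ = T·r/J = 25.70 × 0.00257 / 1.803×10^-8 = 3.664×10^6 Pa.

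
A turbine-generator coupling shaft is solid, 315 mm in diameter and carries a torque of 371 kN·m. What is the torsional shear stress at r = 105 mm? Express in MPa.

40.3 MPa

J = πd⁴/32 = π(0.315)⁴/32 = 9.666×10^-4 m⁴.
Shear stress varies linearly with radius: τ = T·r/J = 371000 × 0.105 / 9.666×10^-4 = 4.030×10^7 Pa.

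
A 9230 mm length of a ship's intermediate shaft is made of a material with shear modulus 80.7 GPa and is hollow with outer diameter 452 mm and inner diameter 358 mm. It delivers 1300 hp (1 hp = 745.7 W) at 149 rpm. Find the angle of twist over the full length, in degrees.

0.164°

ω = 2π·149/60 = 15.60 rad/s, so T = P/ω = 1300×745.7 / 15.60 = 62130 N·m.
J = π(d_o⁴ − d_i⁴)/32 = π(0.452⁴ − 0.358⁴)/32 = 2.485×10^-3 m⁴.
θ = T·L/(G·J) = 62130 × 9.23 / (80.7×10⁹ × 2.485×10^-3) = 2.859×10^-3 rad.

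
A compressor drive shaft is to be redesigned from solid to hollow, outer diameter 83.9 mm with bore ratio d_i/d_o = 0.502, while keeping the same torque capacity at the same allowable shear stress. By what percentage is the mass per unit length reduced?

Equal τ_max and T ⇒ the solid shaft needs d_s³ = d_o³(1−k⁴), so d_s = 83.9·(1−0.502⁴)^(1/3) = 82.08 mm.
Area ratio A_h/A_s = d_o²(1−k²)/d_s² = (1−k²)/(1−k⁴)^(2/3) = 0.7814.
Mass saving = 1 − 0.7814 = 21.9 %.

21.9 %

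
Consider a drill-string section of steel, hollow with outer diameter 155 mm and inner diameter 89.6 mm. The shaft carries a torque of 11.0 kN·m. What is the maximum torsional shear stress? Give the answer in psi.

J = π(d_o⁴ − d_i⁴)/32 = π(0.155⁴ − 0.0896⁴)/32 = 5.034×10^-5 m⁴.
τ_max = T·r/J = 11000 × 0.0775 / 5.034×10^-5 = 1.694×10^7 Pa.

2460 psi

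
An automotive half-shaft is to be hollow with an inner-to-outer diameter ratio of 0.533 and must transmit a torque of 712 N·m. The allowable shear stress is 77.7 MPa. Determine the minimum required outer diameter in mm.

37.0 mm

For a hollow shaft with d_i/d_o = 0.533: τ_max = 16T/(π d_o³ (1−k⁴)), so d_o = [16T/(π τ_allow (1−k⁴))]^(1/3) = [16·712.0/(π·7.77×10^7·0.9193)]^(1/3) = 0.03703 m.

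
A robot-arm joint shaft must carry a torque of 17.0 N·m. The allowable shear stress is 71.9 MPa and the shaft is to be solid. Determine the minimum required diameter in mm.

10.6 mm

For a solid shaft τ_max = 16T/(πd³), so d = (16T/(π τ_allow))^(1/3) = (16·17.00/(π·7.19×10^7))^(1/3) = 0.01064 m.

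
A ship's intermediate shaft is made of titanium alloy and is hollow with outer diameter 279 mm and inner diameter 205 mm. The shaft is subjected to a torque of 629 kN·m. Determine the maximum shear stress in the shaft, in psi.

J = π(d_o⁴ − d_i⁴)/32 = π(0.279⁴ − 0.205⁴)/32 = 4.215×10^-4 m⁴.
τ_max = T·r/J = 629000 × 0.140 / 4.215×10^-4 = 2.082×10^8 Pa.

30200 psi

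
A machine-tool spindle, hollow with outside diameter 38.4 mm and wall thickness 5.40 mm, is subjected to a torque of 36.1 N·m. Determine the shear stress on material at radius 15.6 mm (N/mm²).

3.60 N/mm²

J = π(d_o⁴ − d_i⁴)/32 = π(0.0384⁴ − 0.0276⁴)/32 = 1.565×10^-7 m⁴.
Shear stress varies linearly with radius: τ = T·r/J = 36.10 × 0.0156 / 1.565×10^-7 = 3.599×10^6 Pa.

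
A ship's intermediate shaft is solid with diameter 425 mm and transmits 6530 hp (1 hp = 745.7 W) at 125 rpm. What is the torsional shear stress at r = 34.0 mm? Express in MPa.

ω = 2π·125/60 = 13.09 rad/s, so T = P/ω = 6530×745.7 / 13.09 = 372000 N·m.
J = πd⁴/32 = π(0.425)⁴/32 = 3.203×10^-3 m⁴.
Shear stress varies linearly with radius: τ = T·r/J = 372000 × 0.0340 / 3.203×10^-3 = 3.949×10^6 Pa.

3.95 MPa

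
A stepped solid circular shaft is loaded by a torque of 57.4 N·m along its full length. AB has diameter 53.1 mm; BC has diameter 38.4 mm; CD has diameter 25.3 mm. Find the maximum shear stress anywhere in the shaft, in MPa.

18.1 MPa

Under the same torque, τ_max = 16T/(πd³) is largest where d is smallest — segment CD (d = 25.3 mm).
τ_max = 16·57.40/(π·(0.0253)³) = 1.805×10^7 Pa.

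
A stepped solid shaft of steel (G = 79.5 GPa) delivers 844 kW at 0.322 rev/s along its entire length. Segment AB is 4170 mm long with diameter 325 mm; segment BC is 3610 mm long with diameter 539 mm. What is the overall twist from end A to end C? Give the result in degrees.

ω = 2π·0.322 = 2.023 rad/s, so T = P/ω = 844×10³ / 2.023 = 417200 N·m.
J_AB = π(0.325)⁴/32 = 1.10×10^-3 m⁴; J_BC = π(0.539)⁴/32 = 8.29×10^-3 m⁴.
θ = (T/G)·Σ L_i/J_i = (417200/79.5×10⁹)·(4.17/1.10×10^-3 + 3.61/8.29×10^-3) = 0.02226 rad.

1.28°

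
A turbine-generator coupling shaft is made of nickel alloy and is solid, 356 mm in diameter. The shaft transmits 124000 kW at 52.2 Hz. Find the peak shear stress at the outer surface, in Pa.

4.27e7 Pa

ω = 2π·52.2 = 328.0 rad/s, so T = P/ω = 124000×10³ / 328.0 = 378100 N·m.
J = πd⁴/32 = π(0.356)⁴/32 = 1.577×10^-3 m⁴.
τ_max = T·r/J = 378100 × 0.178 / 1.577×10^-3 = 4.268×10^7 Pa.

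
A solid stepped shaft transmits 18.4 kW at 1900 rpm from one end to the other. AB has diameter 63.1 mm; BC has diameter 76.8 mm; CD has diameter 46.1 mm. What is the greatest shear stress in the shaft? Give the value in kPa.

ω = 2π·1900/60 = 199.0 rad/s, so T = P/ω = 18.4×10³ / 199.0 = 92.48 N·m.
Under the same torque, τ_max = 16T/(πd³) is largest where d is smallest — segment CD (d = 46.1 mm).
τ_max = 16·92.48/(π·(0.0461)³) = 4.807×10^6 Pa.

4810 kPa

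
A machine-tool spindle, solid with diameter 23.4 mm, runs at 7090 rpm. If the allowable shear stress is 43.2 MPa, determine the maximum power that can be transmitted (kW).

J = πd⁴/32 = π(0.0234)⁴/32 = 2.943×10^-8 m⁴.
T_max = τ_allow·J/r = 4.32×10^7 × 2.943×10^-8 / 0.0117 = 108.7 N·m.
ω = 2π·7090/60 = 742.5 rad/s, so P_max = T_max·ω = 8.069×10^4 W.

80.7 kW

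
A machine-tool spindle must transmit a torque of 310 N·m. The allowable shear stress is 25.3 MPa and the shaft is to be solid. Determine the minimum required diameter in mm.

For a solid shaft τ_max = 16T/(πd³), so d = (16T/(π τ_allow))^(1/3) = (16·310.0/(π·2.53×10^7))^(1/3) = 0.03966 m.

39.7 mm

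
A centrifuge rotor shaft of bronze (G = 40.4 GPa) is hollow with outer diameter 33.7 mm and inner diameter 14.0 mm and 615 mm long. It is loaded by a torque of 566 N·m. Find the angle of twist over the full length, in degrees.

J = π(d_o⁴ − d_i⁴)/32 = π(0.0337⁴ − 0.0140⁴)/32 = 1.229×10^-7 m⁴.
θ = T·L/(G·J) = 566.0 × 0.615 / (40.4×10⁹ × 1.229×10^-7) = 0.07013 rad.

4.02°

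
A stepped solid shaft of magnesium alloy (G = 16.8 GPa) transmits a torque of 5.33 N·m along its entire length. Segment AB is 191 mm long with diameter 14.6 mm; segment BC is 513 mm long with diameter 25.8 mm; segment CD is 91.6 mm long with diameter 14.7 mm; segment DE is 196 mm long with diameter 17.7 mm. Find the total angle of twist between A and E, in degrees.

J_AB = π(0.0146)⁴/32 = 4.46×10^-9 m⁴; J_BC = π(0.0258)⁴/32 = 4.35×10^-8 m⁴; J_CD = π(0.0147)⁴/32 = 4.58×10^-9 m⁴; J_DE = π(0.0177)⁴/32 = 9.64×10^-9 m⁴.
θ = (T/G)·Σ L_i/J_i = (5.330/16.8×10⁹)·(0.191/4.46×10^-9 + 0.513/4.35×10^-8 + 0.0916/4.58×10^-9 + 0.196/9.64×10^-9) = 0.03012 rad.

1.73°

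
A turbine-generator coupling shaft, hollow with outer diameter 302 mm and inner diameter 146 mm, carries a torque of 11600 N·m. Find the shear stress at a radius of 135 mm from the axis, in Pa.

J = π(d_o⁴ − d_i⁴)/32 = π(0.302⁴ − 0.146⁴)/32 = 7.720×10^-4 m⁴.
Shear stress varies linearly with radius: τ = T·r/J = 11600 × 0.135 / 7.720×10^-4 = 2.028×10^6 Pa.

2.03e6 Pa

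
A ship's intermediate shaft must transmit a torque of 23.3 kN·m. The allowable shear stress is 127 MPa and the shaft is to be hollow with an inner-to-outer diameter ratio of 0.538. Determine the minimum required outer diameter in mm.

For a hollow shaft with d_i/d_o = 0.538: τ_max = 16T/(π d_o³ (1−k⁴)), so d_o = [16T/(π τ_allow (1−k⁴))]^(1/3) = [16·23300/(π·1.27×10^8·0.9162)]^(1/3) = 0.1007 m.

101 mm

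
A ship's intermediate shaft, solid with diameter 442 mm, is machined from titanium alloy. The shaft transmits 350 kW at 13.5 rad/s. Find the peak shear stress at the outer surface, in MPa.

ω = 13.5 rad/s, so T = P/ω = 350×10³ / 13.50 = 25930 N·m.
J = πd⁴/32 = π(0.442)⁴/32 = 3.747×10^-3 m⁴.
τ_max = T·r/J = 25930 × 0.221 / 3.747×10^-3 = 1.529×10^6 Pa.

1.53 MPa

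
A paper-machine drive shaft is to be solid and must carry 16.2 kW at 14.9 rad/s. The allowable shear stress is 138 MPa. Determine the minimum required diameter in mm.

34.2 mm

ω = 14.9 rad/s, so T = P/ω = 16.2×10³ / 14.90 = 1087 N·m.
For a solid shaft τ_max = 16T/(πd³), so d = (16T/(π τ_allow))^(1/3) = (16·1087/(π·1.38×10^8))^(1/3) = 0.03424 m.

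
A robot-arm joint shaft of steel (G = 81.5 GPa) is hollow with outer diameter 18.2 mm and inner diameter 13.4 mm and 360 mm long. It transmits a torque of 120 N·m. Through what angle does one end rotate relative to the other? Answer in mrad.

69.7 mrad

J = π(d_o⁴ − d_i⁴)/32 = π(0.0182⁴ − 0.0134⁴)/32 = 7.606×10^-9 m⁴.
θ = T·L/(G·J) = 120.0 × 0.360 / (81.5×10⁹ × 7.606×10^-9) = 0.06969 rad.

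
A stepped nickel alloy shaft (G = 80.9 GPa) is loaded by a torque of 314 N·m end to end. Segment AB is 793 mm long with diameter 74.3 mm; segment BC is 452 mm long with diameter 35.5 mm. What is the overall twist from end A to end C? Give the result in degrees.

0.704°

J_AB = π(0.0743)⁴/32 = 2.99×10^-6 m⁴; J_BC = π(0.0355)⁴/32 = 1.56×10^-7 m⁴.
θ = (T/G)·Σ L_i/J_i = (314.0/80.9×10⁹)·(0.793/2.99×10^-6 + 0.452/1.56×10^-7) = 0.01228 rad.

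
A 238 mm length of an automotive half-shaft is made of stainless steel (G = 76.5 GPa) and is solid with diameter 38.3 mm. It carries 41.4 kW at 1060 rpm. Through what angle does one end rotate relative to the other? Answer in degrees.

0.315°

ω = 2π·1060/60 = 111.0 rad/s, so T = P/ω = 41.4×10³ / 111.0 = 373.0 N·m.
J = πd⁴/32 = π(0.0383)⁴/32 = 2.112×10^-7 m⁴.
θ = T·L/(G·J) = 373.0 × 0.238 / (76.5×10⁹ × 2.112×10^-7) = 5.493×10^-3 rad.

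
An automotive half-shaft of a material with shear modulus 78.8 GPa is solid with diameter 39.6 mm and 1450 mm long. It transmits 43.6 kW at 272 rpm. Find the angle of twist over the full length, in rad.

0.117 rad

ω = 2π·272/60 = 28.48 rad/s, so T = P/ω = 43.6×10³ / 28.48 = 1531 N·m.
J = πd⁴/32 = π(0.0396)⁴/32 = 2.414×10^-7 m⁴.
θ = T·L/(G·J) = 1531 × 1.45 / (78.8×10⁹ × 2.414×10^-7) = 0.1167 rad.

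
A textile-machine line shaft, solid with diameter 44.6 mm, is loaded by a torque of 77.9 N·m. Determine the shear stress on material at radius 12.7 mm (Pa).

2.55e6 Pa

J = πd⁴/32 = π(0.0446)⁴/32 = 3.885×10^-7 m⁴.
Shear stress varies linearly with radius: τ = T·r/J = 77.90 × 0.0127 / 3.885×10^-7 = 2.547×10^6 Pa.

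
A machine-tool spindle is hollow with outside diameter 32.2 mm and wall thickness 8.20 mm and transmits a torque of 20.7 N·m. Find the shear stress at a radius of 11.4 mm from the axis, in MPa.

J = π(d_o⁴ − d_i⁴)/32 = π(0.0322⁴ − 0.0158⁴)/32 = 9.942×10^-8 m⁴.
Shear stress varies linearly with radius: τ = T·r/J = 20.70 × 0.0114 / 9.942×10^-8 = 2.373×10^6 Pa.

2.37 MPa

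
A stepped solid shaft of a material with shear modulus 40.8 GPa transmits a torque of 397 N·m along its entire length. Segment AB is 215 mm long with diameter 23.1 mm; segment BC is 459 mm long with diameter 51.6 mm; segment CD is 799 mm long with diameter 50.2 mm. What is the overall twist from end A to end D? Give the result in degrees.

5.37°

J_AB = π(0.0231)⁴/32 = 2.80×10^-8 m⁴; J_BC = π(0.0516)⁴/32 = 6.96×10^-7 m⁴; J_CD = π(0.0502)⁴/32 = 6.23×10^-7 m⁴.
θ = (T/G)·Σ L_i/J_i = (397.0/40.8×10⁹)·(0.215/2.80×10^-8 + 0.459/6.96×10^-7 + 0.799/6.23×10^-7) = 0.09372 rad.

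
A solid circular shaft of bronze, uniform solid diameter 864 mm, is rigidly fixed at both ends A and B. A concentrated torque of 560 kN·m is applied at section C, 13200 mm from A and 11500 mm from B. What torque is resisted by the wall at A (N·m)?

With uniform GJ and both ends fixed, compatibility θ_AC = θ_CB gives T_A·a = T_B·b, together with T_A + T_B = T₀.
T_A = T₀·b/(a+b) = 560000·11500/24700 = 260700 N·m; T_B = 299300 N·m.

261000 N·m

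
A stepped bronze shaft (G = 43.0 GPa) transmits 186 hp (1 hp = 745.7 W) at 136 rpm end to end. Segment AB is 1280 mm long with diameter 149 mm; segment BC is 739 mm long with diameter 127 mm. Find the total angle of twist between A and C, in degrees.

0.719°

ω = 2π·136/60 = 14.24 rad/s, so T = P/ω = 186×745.7 / 14.24 = 9739 N·m.
J_AB = π(0.149)⁴/32 = 4.84×10^-5 m⁴; J_BC = π(0.127)⁴/32 = 2.55×10^-5 m⁴.
θ = (T/G)·Σ L_i/J_i = (9739/43.0×10⁹)·(1.28/4.84×10^-5 + 0.739/2.55×10^-5) = 0.01254 rad.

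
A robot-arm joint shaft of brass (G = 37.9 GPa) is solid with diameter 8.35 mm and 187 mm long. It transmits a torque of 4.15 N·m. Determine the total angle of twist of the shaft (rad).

0.0429 rad

J = πd⁴/32 = π(0.00835)⁴/32 = 4.772×10^-10 m⁴.
θ = T·L/(G·J) = 4.150 × 0.187 / (37.9×10⁹ × 4.772×10^-10) = 0.04290 rad.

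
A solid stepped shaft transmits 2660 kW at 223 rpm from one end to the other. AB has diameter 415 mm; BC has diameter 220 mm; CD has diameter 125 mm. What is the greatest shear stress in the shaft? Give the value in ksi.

ω = 2π·223/60 = 23.35 rad/s, so T = P/ω = 2660×10³ / 23.35 = 113900 N·m.
Under the same torque, τ_max = 16T/(πd³) is largest where d is smallest — segment CD (d = 125 mm).
τ_max = 16·113900/(π·(0.125)³) = 2.970×10^8 Pa.

43.1 ksi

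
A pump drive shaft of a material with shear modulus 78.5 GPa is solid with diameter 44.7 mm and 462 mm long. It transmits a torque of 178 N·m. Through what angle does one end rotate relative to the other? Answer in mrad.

J = πd⁴/32 = π(0.0447)⁴/32 = 3.919×10^-7 m⁴.
θ = T·L/(G·J) = 178.0 × 0.462 / (78.5×10⁹ × 3.919×10^-7) = 2.673×10^-3 rad.

2.67 mrad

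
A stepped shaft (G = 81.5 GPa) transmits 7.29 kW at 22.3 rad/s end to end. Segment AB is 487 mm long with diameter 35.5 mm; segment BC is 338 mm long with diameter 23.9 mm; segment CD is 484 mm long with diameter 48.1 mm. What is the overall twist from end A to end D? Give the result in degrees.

ω = 22.3 rad/s, so T = P/ω = 7.29×10³ / 22.30 = 326.9 N·m.
J_AB = π(0.0355)⁴/32 = 1.56×10^-7 m⁴; J_BC = π(0.0239)⁴/32 = 3.20×10^-8 m⁴; J_CD = π(0.0481)⁴/32 = 5.26×10^-7 m⁴.
θ = (T/G)·Σ L_i/J_i = (326.9/81.5×10⁹)·(0.487/1.56×10^-7 + 0.338/3.20×10^-8 + 0.484/5.26×10^-7) = 0.05855 rad.

3.35°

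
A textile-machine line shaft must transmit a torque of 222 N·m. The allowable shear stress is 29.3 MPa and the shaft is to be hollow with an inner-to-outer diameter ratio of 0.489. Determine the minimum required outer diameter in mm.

For a hollow shaft with d_i/d_o = 0.489: τ_max = 16T/(π d_o³ (1−k⁴)), so d_o = [16T/(π τ_allow (1−k⁴))]^(1/3) = [16·222.0/(π·2.93×10^7·0.9428)]^(1/3) = 0.03446 m.

34.5 mm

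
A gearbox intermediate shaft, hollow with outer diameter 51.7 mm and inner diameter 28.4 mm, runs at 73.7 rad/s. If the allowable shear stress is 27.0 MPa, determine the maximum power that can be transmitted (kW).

49.1 kW

J = π(d_o⁴ − d_i⁴)/32 = π(0.0517⁴ − 0.0284⁴)/32 = 6.375×10^-7 m⁴.
T_max = τ_allow·J/r = 2.70×10^7 × 6.375×10^-7 / 0.0259 = 665.9 N·m.
ω = 73.7 rad/s, so P_max = T_max·ω = 4.908×10^4 W.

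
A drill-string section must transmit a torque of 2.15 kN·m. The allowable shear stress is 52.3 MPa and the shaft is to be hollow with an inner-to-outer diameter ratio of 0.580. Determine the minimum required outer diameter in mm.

For a hollow shaft with d_i/d_o = 0.580: τ_max = 16T/(π d_o³ (1−k⁴)), so d_o = [16T/(π τ_allow (1−k⁴))]^(1/3) = [16·2150/(π·5.23×10^7·0.8868)]^(1/3) = 0.06180 m.

61.8 mm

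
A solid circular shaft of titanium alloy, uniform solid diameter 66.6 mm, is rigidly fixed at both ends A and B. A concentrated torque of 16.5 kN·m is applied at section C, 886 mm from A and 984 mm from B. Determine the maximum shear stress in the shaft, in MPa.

With uniform GJ and both ends fixed, compatibility θ_AC = θ_CB gives T_A·a = T_B·b, together with T_A + T_B = T₀.
T_A = T₀·b/(a+b) = 16500·984/1870 = 8682 N·m; T_B = 7818 N·m.
τ in each portion: τ_AC = 1.50×10^8 Pa, τ_CB = 1.35×10^8 Pa; maximum is in AC.
τ_max = T_AC·r/J = 8682·0.0333/1.93×10^-6 = 1.497×10^8 Pa.

150 MPa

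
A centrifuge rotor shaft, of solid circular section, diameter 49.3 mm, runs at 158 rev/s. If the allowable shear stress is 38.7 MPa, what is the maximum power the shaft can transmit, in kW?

904 kW

J = πd⁴/32 = π(0.0493)⁴/32 = 5.799×10^-7 m⁴.
T_max = τ_allow·J/r = 3.87×10^7 × 5.799×10^-7 / 0.0246 = 910.5 N·m.
ω = 2π·158 = 992.7 rad/s, so P_max = T_max·ω = 9.039×10^5 W.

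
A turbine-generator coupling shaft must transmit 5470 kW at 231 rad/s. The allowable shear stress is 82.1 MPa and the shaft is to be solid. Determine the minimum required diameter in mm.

114 mm

ω = 231 rad/s, so T = P/ω = 5470×10³ / 231.0 = 23680 N·m.
For a solid shaft τ_max = 16T/(πd³), so d = (16T/(π τ_allow))^(1/3) = (16·23680/(π·8.21×10^7))^(1/3) = 0.1137 m.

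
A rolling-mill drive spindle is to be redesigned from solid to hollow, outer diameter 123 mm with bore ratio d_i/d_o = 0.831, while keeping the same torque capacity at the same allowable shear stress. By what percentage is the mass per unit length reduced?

Equal τ_max and T ⇒ the solid shaft needs d_s³ = d_o³(1−k⁴), so d_s = 123·(1−0.831⁴)^(1/3) = 99.11 mm.
Area ratio A_h/A_s = d_o²(1−k²)/d_s² = (1−k²)/(1−k⁴)^(2/3) = 0.4766.
Mass saving = 1 − 0.4766 = 52.3 %.

52.3 %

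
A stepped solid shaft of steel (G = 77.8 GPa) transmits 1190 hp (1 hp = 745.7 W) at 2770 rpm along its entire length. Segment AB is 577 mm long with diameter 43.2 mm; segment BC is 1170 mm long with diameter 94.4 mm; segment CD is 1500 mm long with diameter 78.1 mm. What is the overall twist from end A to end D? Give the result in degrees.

5.07°

ω = 2π·2770/60 = 290.1 rad/s, so T = P/ω = 1190×745.7 / 290.1 = 3059 N·m.
J_AB = π(0.0432)⁴/32 = 3.42×10^-7 m⁴; J_BC = π(0.0944)⁴/32 = 7.80×10^-6 m⁴; J_CD = π(0.0781)⁴/32 = 3.65×10^-6 m⁴.
θ = (T/G)·Σ L_i/J_i = (3059/77.8×10⁹)·(0.577/3.42×10^-7 + 1.17/7.80×10^-6 + 1.50/3.65×10^-6) = 0.08840 rad.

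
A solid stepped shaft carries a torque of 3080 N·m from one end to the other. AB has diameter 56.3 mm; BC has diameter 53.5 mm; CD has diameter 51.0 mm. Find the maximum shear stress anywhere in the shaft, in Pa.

Under the same torque, τ_max = 16T/(πd³) is largest where d is smallest — segment CD (d = 51.0 mm).
τ_max = 16·3080/(π·(0.0510)³) = 1.183×10^8 Pa.

1.18e8 Pa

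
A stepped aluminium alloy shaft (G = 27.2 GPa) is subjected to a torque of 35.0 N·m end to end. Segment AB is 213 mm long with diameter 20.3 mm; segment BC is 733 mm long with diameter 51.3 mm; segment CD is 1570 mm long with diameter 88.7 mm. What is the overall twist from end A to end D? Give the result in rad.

0.0182 rad

J_AB = π(0.0203)⁴/32 = 1.67×10^-8 m⁴; J_BC = π(0.0513)⁴/32 = 6.80×10^-7 m⁴; J_CD = π(0.0887)⁴/32 = 6.08×10^-6 m⁴.
θ = (T/G)·Σ L_i/J_i = (35.00/27.2×10⁹)·(0.213/1.67×10^-8 + 0.733/6.80×10^-7 + 1.57/6.08×10^-6) = 0.01816 rad.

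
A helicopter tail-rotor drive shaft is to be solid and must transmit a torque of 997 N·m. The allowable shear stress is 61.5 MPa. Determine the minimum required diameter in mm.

For a solid shaft τ_max = 16T/(πd³), so d = (16T/(π τ_allow))^(1/3) = (16·997.0/(π·6.15×10^7))^(1/3) = 0.04354 m.

43.5 mm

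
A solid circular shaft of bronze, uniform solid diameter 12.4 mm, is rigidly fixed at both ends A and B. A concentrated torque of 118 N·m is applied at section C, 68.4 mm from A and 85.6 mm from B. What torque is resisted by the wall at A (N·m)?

With uniform GJ and both ends fixed, compatibility θ_AC = θ_CB gives T_A·a = T_B·b, together with T_A + T_B = T₀.
T_A = T₀·b/(a+b) = 118.0·85.6/154.0 = 65.59 N·m; T_B = 52.41 N·m.

65.6 N·m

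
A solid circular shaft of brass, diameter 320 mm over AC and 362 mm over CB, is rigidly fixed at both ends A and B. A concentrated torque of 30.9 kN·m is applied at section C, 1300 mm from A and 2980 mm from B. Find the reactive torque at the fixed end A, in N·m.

18000 N·m

Compatibility: T_A·a/J_AC = T_B·b/J_CB with T_A + T_B = T₀.
J_AC = 1.03×10^-3 m⁴, J_CB = 1.69×10^-3 m⁴, so T_A = T₀·(J_AC/a)/((J_AC/a)+(J_CB/b)) = 18020 N·m, T_B = 12880 N·m.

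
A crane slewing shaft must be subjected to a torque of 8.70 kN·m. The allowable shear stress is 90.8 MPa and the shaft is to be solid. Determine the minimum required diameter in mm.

78.7 mm

For a solid shaft τ_max = 16T/(πd³), so d = (16T/(π τ_allow))^(1/3) = (16·8700/(π·9.08×10^7))^(1/3) = 0.07873 m.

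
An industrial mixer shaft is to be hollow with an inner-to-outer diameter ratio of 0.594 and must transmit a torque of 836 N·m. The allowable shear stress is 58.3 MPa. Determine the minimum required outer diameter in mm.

43.7 mm

For a hollow shaft with d_i/d_o = 0.594: τ_max = 16T/(π d_o³ (1−k⁴)), so d_o = [16T/(π τ_allow (1−k⁴))]^(1/3) = [16·836.0/(π·5.83×10^7·0.8755)]^(1/3) = 0.04369 m.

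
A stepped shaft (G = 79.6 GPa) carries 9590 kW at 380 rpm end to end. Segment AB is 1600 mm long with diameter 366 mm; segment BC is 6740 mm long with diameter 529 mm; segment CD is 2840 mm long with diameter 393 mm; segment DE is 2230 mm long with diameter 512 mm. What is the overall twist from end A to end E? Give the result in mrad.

10.1 mrad

ω = 2π·380/60 = 39.79 rad/s, so T = P/ω = 9590×10³ / 39.79 = 241000 N·m.
J_AB = π(0.366)⁴/32 = 1.76×10^-3 m⁴; J_BC = π(0.529)⁴/32 = 7.69×10^-3 m⁴; J_CD = π(0.393)⁴/32 = 2.34×10^-3 m⁴; J_DE = π(0.512)⁴/32 = 6.75×10^-3 m⁴.
θ = (T/G)·Σ L_i/J_i = (241000/79.6×10⁹)·(1.60/1.76×10^-3 + 6.74/7.69×10^-3 + 2.84/2.34×10^-3 + 2.23/6.75×10^-3) = 0.01008 rad.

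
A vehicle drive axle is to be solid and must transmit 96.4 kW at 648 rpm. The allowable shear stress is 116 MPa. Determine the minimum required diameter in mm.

39.7 mm

ω = 2π·648/60 = 67.86 rad/s, so T = P/ω = 96.4×10³ / 67.86 = 1421 N·m.
For a solid shaft τ_max = 16T/(πd³), so d = (16T/(π τ_allow))^(1/3) = (16·1421/(π·1.16×10^8))^(1/3) = 0.03966 m.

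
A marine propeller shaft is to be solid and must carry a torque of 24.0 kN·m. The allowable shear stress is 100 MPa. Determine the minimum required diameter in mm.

107 mm

For a solid shaft τ_max = 16T/(πd³), so d = (16T/(π τ_allow))^(1/3) = (16·24000/(π·1.00×10^8))^(1/3) = 0.1069 m.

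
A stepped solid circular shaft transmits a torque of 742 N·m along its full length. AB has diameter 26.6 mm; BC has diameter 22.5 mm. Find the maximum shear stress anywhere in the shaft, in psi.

48100 psi

Under the same torque, τ_max = 16T/(πd³) is largest where d is smallest — segment BC (d = 22.5 mm).
τ_max = 16·742.0/(π·(0.0225)³) = 3.318×10^8 Pa.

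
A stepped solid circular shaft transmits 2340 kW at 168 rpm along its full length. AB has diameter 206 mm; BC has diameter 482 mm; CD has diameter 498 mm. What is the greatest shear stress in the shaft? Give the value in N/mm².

77.5 N/mm²

ω = 2π·168/60 = 17.59 rad/s, so T = P/ω = 2340×10³ / 17.59 = 133000 N·m.
Under the same torque, τ_max = 16T/(πd³) is largest where d is smallest — segment AB (d = 206 mm).
τ_max = 16·133000/(π·(0.206)³) = 7.749×10^7 Pa.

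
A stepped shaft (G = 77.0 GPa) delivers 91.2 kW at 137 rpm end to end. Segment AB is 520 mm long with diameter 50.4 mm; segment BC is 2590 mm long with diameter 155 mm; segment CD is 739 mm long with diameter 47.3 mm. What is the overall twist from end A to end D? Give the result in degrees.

11.2°

ω = 2π·137/60 = 14.35 rad/s, so T = P/ω = 91.2×10³ / 14.35 = 6357 N·m.
J_AB = π(0.0504)⁴/32 = 6.33×10^-7 m⁴; J_BC = π(0.155)⁴/32 = 5.67×10^-5 m⁴; J_CD = π(0.0473)⁴/32 = 4.91×10^-7 m⁴.
θ = (T/G)·Σ L_i/J_i = (6357/77.0×10⁹)·(0.520/6.33×10^-7 + 2.59/5.67×10^-5 + 0.739/4.91×10^-7) = 0.1957 rad.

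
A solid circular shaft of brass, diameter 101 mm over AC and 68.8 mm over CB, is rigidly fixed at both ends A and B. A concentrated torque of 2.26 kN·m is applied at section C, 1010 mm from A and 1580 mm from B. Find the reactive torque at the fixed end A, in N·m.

Compatibility: T_A·a/J_AC = T_B·b/J_CB with T_A + T_B = T₀.
J_AC = 1.02×10^-5 m⁴, J_CB = 2.20×10^-6 m⁴, so T_A = T₀·(J_AC/a)/((J_AC/a)+(J_CB/b)) = 1987 N·m, T_B = 273.4 N·m.

1990 N·m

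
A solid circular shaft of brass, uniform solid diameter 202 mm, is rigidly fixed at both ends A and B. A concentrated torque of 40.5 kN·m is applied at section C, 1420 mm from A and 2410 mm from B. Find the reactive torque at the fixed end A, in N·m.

25500 N·m

With uniform GJ and both ends fixed, compatibility θ_AC = θ_CB gives T_A·a = T_B·b, together with T_A + T_B = T₀.
T_A = T₀·b/(a+b) = 40500·2410/3830 = 25480 N·m; T_B = 15020 N·m.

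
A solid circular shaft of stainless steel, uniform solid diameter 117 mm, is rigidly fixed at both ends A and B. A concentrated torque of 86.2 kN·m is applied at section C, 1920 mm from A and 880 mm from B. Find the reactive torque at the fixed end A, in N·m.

With uniform GJ and both ends fixed, compatibility θ_AC = θ_CB gives T_A·a = T_B·b, together with T_A + T_B = T₀.
T_A = T₀·b/(a+b) = 86200·880/2800 = 27090 N·m; T_B = 59110 N·m.

27100 N·m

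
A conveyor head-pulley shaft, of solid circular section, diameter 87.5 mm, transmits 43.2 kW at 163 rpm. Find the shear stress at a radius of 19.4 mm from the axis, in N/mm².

8.53 N/mm²

ω = 2π·163/60 = 17.07 rad/s, so T = P/ω = 43.2×10³ / 17.07 = 2531 N·m.
J = πd⁴/32 = π(0.0875)⁴/32 = 5.755×10^-6 m⁴.
Shear stress varies linearly with radius: τ = T·r/J = 2531 × 0.0194 / 5.755×10^-6 = 8.532×10^6 Pa.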